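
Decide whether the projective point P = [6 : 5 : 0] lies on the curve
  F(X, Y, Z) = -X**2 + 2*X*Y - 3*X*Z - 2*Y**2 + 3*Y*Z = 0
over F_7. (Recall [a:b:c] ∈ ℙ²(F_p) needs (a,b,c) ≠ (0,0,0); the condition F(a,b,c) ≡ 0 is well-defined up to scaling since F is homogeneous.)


F(6,5,0) ≡ 2 (mod 7); P is NOT on the curve.

Evaluate F(6, 5, 0) term-by-term (mod 7).
  -X**2 ↦ -1·36·1·1 = -36
  2*X*Y ↦ 2·6·5·1 = 60
  -3*X*Z ↦ -3·6·1·0 = 0
  -2*Y**2 ↦ -2·1·25·1 = -50
  3*Y*Z ↦ 3·1·5·0 = 0
Sum: F(6, 5, 0) = (-36) + (60) + (0) + (-50) + (0) = -26.
Reducing mod 7: -26 ≡ 2 (mod 7).
Since F(a, b, c) ≡ 2 ≠ 0 (mod 7), P does NOT lie on the curve.


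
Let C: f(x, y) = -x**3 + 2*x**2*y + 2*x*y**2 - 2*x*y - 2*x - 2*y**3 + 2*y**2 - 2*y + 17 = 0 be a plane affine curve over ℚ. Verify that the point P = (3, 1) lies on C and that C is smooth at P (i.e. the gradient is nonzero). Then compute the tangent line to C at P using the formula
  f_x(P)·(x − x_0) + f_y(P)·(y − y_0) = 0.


Tangent line at P: -17*x + 20*y + 31 = 0.

Step 1: f(3, 1) = 0, so P lies on C.
Step 2: partial derivatives
  f_x(x, y) = -3*x**2 + 4*x*y + 2*y**2 - 2*y - 2, f_y(x, y) = 2*x**2 + 4*x*y - 2*x - 6*y**2 + 4*y - 2.
  f_x(P) = -17, f_y(P) = 20 (gradient nonzero, so P is smooth).
Step 3: tangent line at P: -17·(x − 3) + 20·(y − 1) = 0.
Expanding: -17*x + 20*y + 31 = 0.


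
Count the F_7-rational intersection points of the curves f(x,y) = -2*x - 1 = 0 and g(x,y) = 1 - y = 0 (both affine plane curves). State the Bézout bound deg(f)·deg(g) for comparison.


Common zeros: {(3, 1)}; count = 1; Bézout bound = 1.

deg(f) = 1, deg(g) = 1, so Bézout bound = 1.
Scan x ∈ F_7. For each x, list the y ∈ F_7 with f(x, y) ≡ 0 and those with g(x, y) ≡ 0 (mod 7); the common zeros in that column are the intersection.
  x = 0: f ≡ 0 at y ∈ ∅; g ≡ 0 at y ∈ {1}; common: ∅.
  x = 1: f ≡ 0 at y ∈ ∅; g ≡ 0 at y ∈ {1}; common: ∅.
  x = 2: f ≡ 0 at y ∈ ∅; g ≡ 0 at y ∈ {1}; common: ∅.
  x = 3: f ≡ 0 at y ∈ {0, 1, 2, 3, 4, 5, 6}; g ≡ 0 at y ∈ {1}; common: {1}.
  x = 4: f ≡ 0 at y ∈ ∅; g ≡ 0 at y ∈ {1}; common: ∅.
  x = 5: f ≡ 0 at y ∈ ∅; g ≡ 0 at y ∈ {1}; common: ∅.
  x = 6: f ≡ 0 at y ∈ ∅; g ≡ 0 at y ∈ {1}; common: ∅.
Collecting: common zeros = {(3, 1)}, so the count is 1.
Comparison with the Bézout bound: 1 ≤ 1 = deg(f)·deg(g), as expected for curves with no common component (the bound is attained).


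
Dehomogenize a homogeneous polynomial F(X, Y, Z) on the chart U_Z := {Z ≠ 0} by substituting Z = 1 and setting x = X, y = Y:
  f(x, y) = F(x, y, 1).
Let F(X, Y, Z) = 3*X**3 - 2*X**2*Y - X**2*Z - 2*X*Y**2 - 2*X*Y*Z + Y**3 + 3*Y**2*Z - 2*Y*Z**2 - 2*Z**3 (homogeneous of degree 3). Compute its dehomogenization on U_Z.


f(x, y) = 3*x**3 - 2*x**2*y - x**2 - 2*x*y**2 - 2*x*y + y**3 + 3*y**2 - 2*y - 2

On U_Z we set Z = 1. Each monomial c·X^i·Y^j·Z^k in F becomes c·x^i·y^j·1^k = c·x^i·y^j.
Substituting Z = 1: F(X, Y, 1) = 3*x**3 - 2*x**2*y - x**2 - 2*x*y**2 - 2*x*y + y**3 + 3*y**2 - 2*y - 2.
Note: deg(f) ≤ deg(F) = 3; strict inequality happens when F is divisible by Z (lost terms).


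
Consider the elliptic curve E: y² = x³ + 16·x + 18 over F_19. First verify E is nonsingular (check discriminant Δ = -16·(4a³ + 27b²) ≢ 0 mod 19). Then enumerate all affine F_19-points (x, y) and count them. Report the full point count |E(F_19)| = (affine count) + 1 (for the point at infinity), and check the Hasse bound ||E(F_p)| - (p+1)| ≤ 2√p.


Affine points = {(1, 4), (1, 15), (2, 1), (2, 18), (3, 6), (3, 13), (6, 8), (6, 11), (7, 6), (7, 13), (9, 6), (9, 13), (10, 0), (11, 9), (11, 10), (12, 0), (15, 2), (15, 17), (16, 0), (17, 4), (17, 15), (18, 1), (18, 18)}; affine count = 23; |E(F_19)| = 24.

Discriminant check: Δ ∝ 4a³ + 27b² = 4·16³ + 27·18² = 4·4096 + 27·324 ≡ 14 (mod 19). Nonzero ⇒ E is nonsingular.
For each x ∈ F_19, compute rhs = x³ + 16·x + 18 mod 19, then count y ∈ F_19 with y² ≡ rhs.
  x = 0: rhs = 18, matching y values: none (0 points).
  x = 1: rhs = 16, matching y values: 4, 15 (2 points).
  x = 2: rhs = 1, matching y values: 1, 18 (2 points).
  x = 3: rhs = 17, matching y values: 6, 13 (2 points).
  x = 4: rhs = 13, matching y values: none (0 points).
  x = 5: rhs = 14, matching y values: none (0 points).
  x = 6: rhs = 7, matching y values: 8, 11 (2 points).
  x = 7: rhs = 17, matching y values: 6, 13 (2 points).
  x = 8: rhs = 12, matching y values: none (0 points).
  x = 9: rhs = 17, matching y values: 6, 13 (2 points).
  x = 10: rhs = 0, matching y values: 0 (1 points).
  x = 11: rhs = 5, matching y values: 9, 10 (2 points).
  x = 12: rhs = 0, matching y values: 0 (1 points).
  x = 13: rhs = 10, matching y values: none (0 points).
  x = 14: rhs = 3, matching y values: none (0 points).
  x = 15: rhs = 4, matching y values: 2, 17 (2 points).
  x = 16: rhs = 0, matching y values: 0 (1 points).
  x = 17: rhs = 16, matching y values: 4, 15 (2 points).
  x = 18: rhs = 1, matching y values: 1, 18 (2 points).
Total affine count: 23.
Full point count |E(F_19)| = 23 + 1 = 24.
Hasse bound: |24 − (19+1)| = |4| = 4 ≤ 2√19 ≈ 8.7178 ✓.


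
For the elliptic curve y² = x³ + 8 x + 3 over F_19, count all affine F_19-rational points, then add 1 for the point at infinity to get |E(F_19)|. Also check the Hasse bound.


Affine points = {(3, 4), (3, 15), (4, 2), (4, 17), (5, 4), (5, 15), (6, 1), (6, 18), (8, 3), (8, 16), (9, 5), (9, 14), (10, 0), (11, 4), (11, 15), (13, 9), (13, 10), (14, 3), (14, 16), (16, 3), (16, 16), (17, 6), (17, 13)}; affine count = 23; |E(F_19)| = 24.

Discriminant check: Δ ∝ 4a³ + 27b² = 4·8³ + 27·3² = 4·512 + 27·9 ≡ 11 (mod 19). Nonzero ⇒ E is nonsingular.
For each x ∈ F_19, compute rhs = x³ + 8·x + 3 mod 19, then count y ∈ F_19 with y² ≡ rhs.
  x = 0: rhs = 3, matching y values: none (0 points).
  x = 1: rhs = 12, matching y values: none (0 points).
  x = 2: rhs = 8, matching y values: none (0 points).
  x = 3: rhs = 16, matching y values: 4, 15 (2 points).
  x = 4: rhs = 4, matching y values: 2, 17 (2 points).
  x = 5: rhs = 16, matching y values: 4, 15 (2 points).
  x = 6: rhs = 1, matching y values: 1, 18 (2 points).
  x = 7: rhs = 3, matching y values: none (0 points).
  x = 8: rhs = 9, matching y values: 3, 16 (2 points).
  x = 9: rhs = 6, matching y values: 5, 14 (2 points).
  x = 10: rhs = 0, matching y values: 0 (1 points).
  x = 11: rhs = 16, matching y values: 4, 15 (2 points).
  x = 12: rhs = 3, matching y values: none (0 points).
  x = 13: rhs = 5, matching y values: 9, 10 (2 points).
  x = 14: rhs = 9, matching y values: 3, 16 (2 points).
  x = 15: rhs = 2, matching y values: none (0 points).
  x = 16: rhs = 9, matching y values: 3, 16 (2 points).
  x = 17: rhs = 17, matching y values: 6, 13 (2 points).
  x = 18: rhs = 13, matching y values: none (0 points).
Total affine count: 23.
Full point count |E(F_19)| = 23 + 1 = 24.
Hasse bound: |24 − (19+1)| = |4| = 4 ≤ 2√19 ≈ 8.7178 ✓.


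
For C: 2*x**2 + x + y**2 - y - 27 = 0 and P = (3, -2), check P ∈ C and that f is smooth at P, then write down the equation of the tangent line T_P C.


Tangent line at P: 13*x - 5*y - 49 = 0.

Step 1: f(3, -2) = 0, so P lies on C.
Step 2: partial derivatives
  f_x(x, y) = 4*x + 1, f_y(x, y) = 2*y - 1.
  f_x(P) = 13, f_y(P) = -5 (gradient nonzero, so P is smooth).
Step 3: tangent line at P: 13·(x − 3) + -5·(y − -2) = 0.
Expanding: 13*x - 5*y - 49 = 0.


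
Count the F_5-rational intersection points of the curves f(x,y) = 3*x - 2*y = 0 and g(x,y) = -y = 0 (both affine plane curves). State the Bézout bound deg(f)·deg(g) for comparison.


Common zeros: {(0, 0)}; count = 1; Bézout bound = 1.

deg(f) = 1, deg(g) = 1, so Bézout bound = 1.
Scan x ∈ F_5. For each x, list the y ∈ F_5 with f(x, y) ≡ 0 and those with g(x, y) ≡ 0 (mod 5); the common zeros in that column are the intersection.
  x = 0: f ≡ 0 at y ∈ {0}; g ≡ 0 at y ∈ {0}; common: {0}.
  x = 1: f ≡ 0 at y ∈ {4}; g ≡ 0 at y ∈ {0}; common: ∅.
  x = 2: f ≡ 0 at y ∈ {3}; g ≡ 0 at y ∈ {0}; common: ∅.
  x = 3: f ≡ 0 at y ∈ {2}; g ≡ 0 at y ∈ {0}; common: ∅.
  x = 4: f ≡ 0 at y ∈ {1}; g ≡ 0 at y ∈ {0}; common: ∅.
Collecting: common zeros = {(0, 0)}, so the count is 1.
Comparison with the Bézout bound: 1 ≤ 1 = deg(f)·deg(g), as expected for curves with no common component (the bound is attained).


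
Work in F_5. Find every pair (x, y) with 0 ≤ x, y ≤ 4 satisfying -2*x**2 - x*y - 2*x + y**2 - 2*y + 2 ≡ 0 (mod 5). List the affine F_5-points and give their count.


Affine F_5-points: {(0, 3), (0, 4), (2, 0), (2, 4)}; count = 4.

For each of the 25 pairs (x, y) ∈ F_5², evaluate f(x, y) mod 5. Record the zeros.
  x = 0: [0↦2, 1↦1, 2↦2, 3↦0, 4↦0]  zeros at y ∈ {3, 4}
  x = 1: [0↦3, 1↦1, 2↦1, 3↦3, 4↦2]  zeros at y ∈ ∅
  x = 2: [0↦0, 1↦2, 2↦1, 3↦2, 4↦0]  zeros at y ∈ {0, 4}
  x = 3: [0↦3, 1↦4, 2↦2, 3↦2, 4↦4]  zeros at y ∈ ∅
  x = 4: [0↦2, 1↦2, 2↦4, 3↦3, 4↦4]  zeros at y ∈ ∅
Collecting zeros: affine points = {(0, 3), (0, 4), (2, 0), (2, 4)}.
Total count |C(F_5)_aff| = 4.


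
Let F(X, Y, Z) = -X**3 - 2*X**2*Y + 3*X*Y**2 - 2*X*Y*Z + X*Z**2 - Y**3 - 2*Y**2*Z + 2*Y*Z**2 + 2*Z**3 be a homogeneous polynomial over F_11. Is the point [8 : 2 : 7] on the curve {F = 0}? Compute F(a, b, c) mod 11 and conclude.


F(8,2,7) ≡ 6 (mod 11); P is NOT on the curve.

Evaluate F(8, 2, 7) term-by-term (mod 11).
  -X**3 ↦ -1·512·1·1 = -512
  -2*X**2*Y ↦ -2·64·2·1 = -256
  3*X*Y**2 ↦ 3·8·4·1 = 96
  -2*X*Y*Z ↦ -2·8·2·7 = -224
  X*Z**2 ↦ 1·8·1·49 = 392
  -Y**3 ↦ -1·1·8·1 = -8
  -2*Y**2*Z ↦ -2·1·4·7 = -56
  2*Y*Z**2 ↦ 2·1·2·49 = 196
  2*Z**3 ↦ 2·1·1·343 = 686
Sum: F(8, 2, 7) = (-512) + (-256) + (96) + (-224) + (392) + (-8) + (-56) + (196) + (686) = 314.
Reducing mod 11: 314 ≡ 6 (mod 11).
Since F(a, b, c) ≡ 6 ≠ 0 (mod 11), P does NOT lie on the curve.


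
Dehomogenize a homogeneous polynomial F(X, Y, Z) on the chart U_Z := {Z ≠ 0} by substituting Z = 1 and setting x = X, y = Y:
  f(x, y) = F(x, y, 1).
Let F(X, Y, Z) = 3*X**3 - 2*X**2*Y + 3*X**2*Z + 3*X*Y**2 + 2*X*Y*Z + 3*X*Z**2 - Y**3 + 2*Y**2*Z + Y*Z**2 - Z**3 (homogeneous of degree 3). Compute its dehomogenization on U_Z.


f(x, y) = 3*x**3 - 2*x**2*y + 3*x**2 + 3*x*y**2 + 2*x*y + 3*x - y**3 + 2*y**2 + y - 1

On U_Z we set Z = 1. Each monomial c·X^i·Y^j·Z^k in F becomes c·x^i·y^j·1^k = c·x^i·y^j.
Substituting Z = 1: F(X, Y, 1) = 3*x**3 - 2*x**2*y + 3*x**2 + 3*x*y**2 + 2*x*y + 3*x - y**3 + 2*y**2 + y - 1.
Note: deg(f) ≤ deg(F) = 3; strict inequality happens when F is divisible by Z (lost terms).


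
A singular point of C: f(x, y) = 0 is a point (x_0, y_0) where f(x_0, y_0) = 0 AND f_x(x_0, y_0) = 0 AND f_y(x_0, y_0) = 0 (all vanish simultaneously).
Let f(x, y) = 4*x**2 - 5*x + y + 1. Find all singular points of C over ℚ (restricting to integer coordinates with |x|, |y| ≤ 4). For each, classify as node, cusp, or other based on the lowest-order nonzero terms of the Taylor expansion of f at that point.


No singular points in the scanned grid; C is smooth there.

Compute partial derivatives:
  f_x = 8*x - 5.
  f_y = 1.
f_y = 1 is a nonzero constant, so f_y never vanishes: no point (x, y) can satisfy f = f_x = f_y = 0. In particular no (x, y) ∈ {−4, ..., 4}² is singular; the curve is smooth.


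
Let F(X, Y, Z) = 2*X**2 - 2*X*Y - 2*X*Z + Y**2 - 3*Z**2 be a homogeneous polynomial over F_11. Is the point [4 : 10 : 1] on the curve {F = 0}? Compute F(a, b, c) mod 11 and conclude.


F(4,10,1) ≡ 8 (mod 11); P is NOT on the curve.

Evaluate F(4, 10, 1) term-by-term (mod 11).
  2*X**2 ↦ 2·16·1·1 = 32
  -2*X*Y ↦ -2·4·10·1 = -80
  -2*X*Z ↦ -2·4·1·1 = -8
  Y**2 ↦ 1·1·100·1 = 100
  -3*Z**2 ↦ -3·1·1·1 = -3
Sum: F(4, 10, 1) = (32) + (-80) + (-8) + (100) + (-3) = 41.
Reducing mod 11: 41 ≡ 8 (mod 11).
Since F(a, b, c) ≡ 8 ≠ 0 (mod 11), P does NOT lie on the curve.


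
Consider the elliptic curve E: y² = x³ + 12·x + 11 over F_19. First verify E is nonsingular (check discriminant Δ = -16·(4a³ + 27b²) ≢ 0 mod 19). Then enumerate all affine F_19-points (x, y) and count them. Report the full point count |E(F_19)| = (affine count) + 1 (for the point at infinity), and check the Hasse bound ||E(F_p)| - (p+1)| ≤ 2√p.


Affine points = {(0, 7), (0, 12), (1, 9), (1, 10), (2, 9), (2, 10), (3, 6), (3, 13), (4, 3), (4, 16), (5, 5), (5, 14), (7, 1), (7, 18), (8, 7), (8, 12), (11, 7), (11, 12), (14, 4), (14, 15), (16, 9), (16, 10), (17, 6), (17, 13), (18, 6), (18, 13)}; affine count = 26; |E(F_19)| = 27.

Discriminant check: Δ ∝ 4a³ + 27b² = 4·12³ + 27·11² = 4·1728 + 27·121 ≡ 14 (mod 19). Nonzero ⇒ E is nonsingular.
For each x ∈ F_19, compute rhs = x³ + 12·x + 11 mod 19, then count y ∈ F_19 with y² ≡ rhs.
  x = 0: rhs = 11, matching y values: 7, 12 (2 points).
  x = 1: rhs = 5, matching y values: 9, 10 (2 points).
  x = 2: rhs = 5, matching y values: 9, 10 (2 points).
  x = 3: rhs = 17, matching y values: 6, 13 (2 points).
  x = 4: rhs = 9, matching y values: 3, 16 (2 points).
  x = 5: rhs = 6, matching y values: 5, 14 (2 points).
  x = 6: rhs = 14, matching y values: none (0 points).
  x = 7: rhs = 1, matching y values: 1, 18 (2 points).
  x = 8: rhs = 11, matching y values: 7, 12 (2 points).
  x = 9: rhs = 12, matching y values: none (0 points).
  x = 10: rhs = 10, matching y values: none (0 points).
  x = 11: rhs = 11, matching y values: 7, 12 (2 points).
  x = 12: rhs = 2, matching y values: none (0 points).
  x = 13: rhs = 8, matching y values: none (0 points).
  x = 14: rhs = 16, matching y values: 4, 15 (2 points).
  x = 15: rhs = 13, matching y values: none (0 points).
  x = 16: rhs = 5, matching y values: 9, 10 (2 points).
  x = 17: rhs = 17, matching y values: 6, 13 (2 points).
  x = 18: rhs = 17, matching y values: 6, 13 (2 points).
Total affine count: 26.
Full point count |E(F_19)| = 26 + 1 = 27.
Hasse bound: |27 − (19+1)| = |7| = 7 ≤ 2√19 ≈ 8.7178 ✓.


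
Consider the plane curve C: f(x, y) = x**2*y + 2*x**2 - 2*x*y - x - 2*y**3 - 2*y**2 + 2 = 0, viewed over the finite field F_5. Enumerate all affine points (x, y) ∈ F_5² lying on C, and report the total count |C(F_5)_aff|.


Affine F_5-points: {(0, 3), (4, 0)}; count = 2.

For each of the 25 pairs (x, y) ∈ F_5², evaluate f(x, y) mod 5. Record the zeros.
  x = 0: [0↦2, 1↦3, 2↦3, 3↦0, 4↦2]  zeros at y ∈ {3}
  x = 1: [0↦3, 1↦3, 2↦2, 3↦3, 4↦4]  zeros at y ∈ ∅
  x = 2: [0↦3, 1↦4, 2↦4, 3↦1, 4↦3]  zeros at y ∈ ∅
  x = 3: [0↦2, 1↦1, 2↦4, 3↦4, 4↦4]  zeros at y ∈ ∅
  x = 4: [0↦0, 1↦4, 2↦2, 3↦2, 4↦2]  zeros at y ∈ {0}
Collecting zeros: affine points = {(0, 3), (4, 0)}.
Total count |C(F_5)_aff| = 2.


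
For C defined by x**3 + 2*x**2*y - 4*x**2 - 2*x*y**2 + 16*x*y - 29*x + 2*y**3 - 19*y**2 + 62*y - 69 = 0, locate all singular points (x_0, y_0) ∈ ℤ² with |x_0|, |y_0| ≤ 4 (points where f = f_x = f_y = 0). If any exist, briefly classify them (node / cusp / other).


Singular points: {(-1, 3)}; classification: node.

Compute partial derivatives:
  f_x = 3*x**2 + 4*x*y - 8*x - 2*y**2 + 16*y - 29.
  f_y = 2*x**2 - 4*x*y + 16*x + 6*y**2 - 38*y + 62.
Scan x_0 ∈ {−4, ..., 4}. For each x_0, f_y(x_0, y) is a polynomial in y; find its integer roots y ∈ {−4, ..., 4}, then test f_x and f at those candidates.
  x = -4: f_y(-4, y) = 6*y**2 - 22*y + 30; no integer root y with |y| ≤ 4.
  x = -3: f_y(-3, y) = 6*y**2 - 26*y + 32; no integer root y with |y| ≤ 4.
  x = -2: f_y(-2, y) = 6*y**2 - 30*y + 38; no integer root y with |y| ≤ 4.
  x = -1: f_y(-1, y) = 6*y**2 - 34*y + 48; vanishes at y ∈ {3}. (-1, 3): f_x = 0, f = 0 — SINGULAR.
  x = 0: f_y(0, y) = 6*y**2 - 38*y + 62; no integer root y with |y| ≤ 4.
  x = 1: f_y(1, y) = 6*y**2 - 42*y + 80; no integer root y with |y| ≤ 4.
  x = 2: f_y(2, y) = 6*y**2 - 46*y + 102; no integer root y with |y| ≤ 4.
  x = 3: f_y(3, y) = 6*y**2 - 50*y + 128; no integer root y with |y| ≤ 4.
  x = 4: f_y(4, y) = 6*y**2 - 54*y + 158; no integer root y with |y| ≤ 4.
Only singular point on the grid: (-1, 3).
Classify: substitute x = -1 + u, y = 3 + v and expand: f = u**3 + 2*u**2*v - u**2 - 2*u*v**2 + 2*v**3 + v**2.
No constant or linear terms (consistent with a singular point). Quadratic part: -u**2 + v**2. Cubic part: u**3 + 2*u**2*v - 2*u*v**2 + 2*v**3.
The quadratic part v**2 - u**2 = (v − u)(v + u) splits into two distinct linear factors, so there are two distinct tangent lines y − 3 = ±(x − -1) — this is a node (ordinary double point).
Classification: node.


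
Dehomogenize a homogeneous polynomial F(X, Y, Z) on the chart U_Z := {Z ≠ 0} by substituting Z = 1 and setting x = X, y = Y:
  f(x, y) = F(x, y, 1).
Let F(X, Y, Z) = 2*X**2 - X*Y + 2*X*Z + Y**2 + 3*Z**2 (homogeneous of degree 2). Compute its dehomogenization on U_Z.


f(x, y) = 2*x**2 - x*y + 2*x + y**2 + 3

On U_Z we set Z = 1. Each monomial c·X^i·Y^j·Z^k in F becomes c·x^i·y^j·1^k = c·x^i·y^j.
Substituting Z = 1: F(X, Y, 1) = 2*x**2 - x*y + 2*x + y**2 + 3.
Note: deg(f) ≤ deg(F) = 2; strict inequality happens when F is divisible by Z (lost terms).


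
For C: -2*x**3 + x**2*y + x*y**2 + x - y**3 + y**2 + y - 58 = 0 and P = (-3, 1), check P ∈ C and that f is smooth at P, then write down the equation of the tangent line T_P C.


Tangent line at P: -58*x + 3*y - 177 = 0.

Step 1: f(-3, 1) = 0, so P lies on C.
Step 2: partial derivatives
  f_x(x, y) = -6*x**2 + 2*x*y + y**2 + 1, f_y(x, y) = x**2 + 2*x*y - 3*y**2 + 2*y + 1.
  f_x(P) = -58, f_y(P) = 3 (gradient nonzero, so P is smooth).
Step 3: tangent line at P: -58·(x − -3) + 3·(y − 1) = 0.
Expanding: -58*x + 3*y - 177 = 0.


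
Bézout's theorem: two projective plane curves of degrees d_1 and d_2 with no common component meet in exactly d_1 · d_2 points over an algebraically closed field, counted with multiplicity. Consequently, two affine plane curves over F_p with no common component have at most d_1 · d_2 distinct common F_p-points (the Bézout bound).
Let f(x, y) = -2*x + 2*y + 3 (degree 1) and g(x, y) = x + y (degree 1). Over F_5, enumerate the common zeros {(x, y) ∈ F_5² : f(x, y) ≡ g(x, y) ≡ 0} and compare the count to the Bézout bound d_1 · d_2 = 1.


Common zeros: {(2, 3)}; count = 1; Bézout bound = 1.

deg(f) = 1, deg(g) = 1, so Bézout bound = 1.
Scan x ∈ F_5. For each x, list the y ∈ F_5 with f(x, y) ≡ 0 and those with g(x, y) ≡ 0 (mod 5); the common zeros in that column are the intersection.
  x = 0: f ≡ 0 at y ∈ {1}; g ≡ 0 at y ∈ {0}; common: ∅.
  x = 1: f ≡ 0 at y ∈ {2}; g ≡ 0 at y ∈ {4}; common: ∅.
  x = 2: f ≡ 0 at y ∈ {3}; g ≡ 0 at y ∈ {3}; common: {3}.
  x = 3: f ≡ 0 at y ∈ {4}; g ≡ 0 at y ∈ {2}; common: ∅.
  x = 4: f ≡ 0 at y ∈ {0}; g ≡ 0 at y ∈ {1}; common: ∅.
Collecting: common zeros = {(2, 3)}, so the count is 1.
Comparison with the Bézout bound: 1 ≤ 1 = deg(f)·deg(g), as expected for curves with no common component (the bound is attained).


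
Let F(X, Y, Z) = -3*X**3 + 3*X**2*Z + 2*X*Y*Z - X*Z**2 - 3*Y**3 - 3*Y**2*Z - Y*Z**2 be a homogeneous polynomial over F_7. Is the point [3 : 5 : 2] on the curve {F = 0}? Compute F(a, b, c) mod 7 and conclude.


F(3,5,2) ≡ 1 (mod 7); P is NOT on the curve.

Evaluate F(3, 5, 2) term-by-term (mod 7).
  -3*X**3 ↦ -3·27·1·1 = -81
  3*X**2*Z ↦ 3·9·1·2 = 54
  2*X*Y*Z ↦ 2·3·5·2 = 60
  -X*Z**2 ↦ -1·3·1·4 = -12
  -3*Y**3 ↦ -3·1·125·1 = -375
  -3*Y**2*Z ↦ -3·1·25·2 = -150
  -Y*Z**2 ↦ -1·1·5·4 = -20
Sum: F(3, 5, 2) = (-81) + (54) + (60) + (-12) + (-375) + (-150) + (-20) = -524.
Reducing mod 7: -524 ≡ 1 (mod 7).
Since F(a, b, c) ≡ 1 ≠ 0 (mod 7), P does NOT lie on the curve.


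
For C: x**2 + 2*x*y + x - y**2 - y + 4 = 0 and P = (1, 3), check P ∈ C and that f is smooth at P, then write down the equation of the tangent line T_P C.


Tangent line at P: 9*x - 5*y + 6 = 0.

Step 1: f(1, 3) = 0, so P lies on C.
Step 2: partial derivatives
  f_x(x, y) = 2*x + 2*y + 1, f_y(x, y) = 2*x - 2*y - 1.
  f_x(P) = 9, f_y(P) = -5 (gradient nonzero, so P is smooth).
Step 3: tangent line at P: 9·(x − 1) + -5·(y − 3) = 0.
Expanding: 9*x - 5*y + 6 = 0.


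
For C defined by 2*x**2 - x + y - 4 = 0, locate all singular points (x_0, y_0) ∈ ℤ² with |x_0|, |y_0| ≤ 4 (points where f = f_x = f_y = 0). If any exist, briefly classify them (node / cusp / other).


No singular points in the scanned grid; C is smooth there.

Compute partial derivatives:
  f_x = 4*x - 1.
  f_y = 1.
f_y = 1 is a nonzero constant, so f_y never vanishes: no point (x, y) can satisfy f = f_x = f_y = 0. In particular no (x, y) ∈ {−4, ..., 4}² is singular; the curve is smooth.


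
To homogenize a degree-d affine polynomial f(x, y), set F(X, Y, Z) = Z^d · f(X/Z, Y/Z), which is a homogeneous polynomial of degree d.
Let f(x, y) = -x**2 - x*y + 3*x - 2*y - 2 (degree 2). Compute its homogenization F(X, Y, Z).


F(X, Y, Z) = -X**2 - X*Y + 3*X*Z - 2*Y*Z - 2*Z**2

deg(f) = 2.
Substitute x = X/Z, y = Y/Z into f, then multiply by Z^2.
  monomial -1·x^2·y^0 ↦ -1·X^2·Y^0·Z^0.
  monomial -1·x^1·y^1 ↦ -1·X^1·Y^1·Z^0.
  monomial 3·x^1·y^0 ↦ 3·X^1·Y^0·Z^1.
  monomial -2·x^0·y^1 ↦ -2·X^0·Y^1·Z^1.
  monomial -2·x^0·y^0 ↦ -2·X^0·Y^0·Z^2.
Collecting: F(X, Y, Z) = -X**2 - X*Y + 3*X*Z - 2*Y*Z - 2*Z**2.


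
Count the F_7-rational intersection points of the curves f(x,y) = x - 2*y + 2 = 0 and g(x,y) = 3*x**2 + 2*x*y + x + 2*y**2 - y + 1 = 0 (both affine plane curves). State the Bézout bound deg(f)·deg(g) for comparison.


Common zeros: {(3, 6)}; count = 1; Bézout bound = 2.

deg(f) = 1, deg(g) = 2, so Bézout bound = 2.
Scan x ∈ F_7. For each x, list the y ∈ F_7 with f(x, y) ≡ 0 and those with g(x, y) ≡ 0 (mod 7); the common zeros in that column are the intersection.
  x = 0: f ≡ 0 at y ∈ {1}; g ≡ 0 at y ∈ {2}; common: ∅.
  x = 1: f ≡ 0 at y ∈ {5}; g ≡ 0 at y ∈ ∅; common: ∅.
  x = 2: f ≡ 0 at y ∈ {2}; g ≡ 0 at y ∈ {3, 6}; common: ∅.
  x = 3: f ≡ 0 at y ∈ {6}; g ≡ 0 at y ∈ {2, 6}; common: {6}.
  x = 4: f ≡ 0 at y ∈ {3}; g ≡ 0 at y ∈ ∅; common: ∅.
  x = 5: f ≡ 0 at y ∈ {0}; g ≡ 0 at y ∈ {3}; common: ∅.
  x = 6: f ≡ 0 at y ∈ {4}; g ≡ 0 at y ∈ ∅; common: ∅.
Collecting: common zeros = {(3, 6)}, so the count is 1.
Comparison with the Bézout bound: 1 ≤ 2 = deg(f)·deg(g), as expected for curves with no common component (the affine F_7-count falls short of the bound because intersections may lie at infinity, over extension fields, or carry multiplicity).


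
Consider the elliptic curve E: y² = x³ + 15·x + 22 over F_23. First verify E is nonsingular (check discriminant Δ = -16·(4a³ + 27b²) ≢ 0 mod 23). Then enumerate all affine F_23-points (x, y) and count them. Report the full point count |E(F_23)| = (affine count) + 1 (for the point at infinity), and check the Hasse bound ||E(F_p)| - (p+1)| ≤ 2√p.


Affine points = {(3, 5), (3, 18), (4, 10), (4, 13), (6, 11), (6, 12), (9, 9), (9, 14), (11, 0), (14, 3), (14, 20), (18, 11), (18, 12), (19, 6), (19, 17), (22, 11), (22, 12)}; affine count = 17; |E(F_23)| = 18.

Discriminant check: Δ ∝ 4a³ + 27b² = 4·15³ + 27·22² = 4·3375 + 27·484 ≡ 3 (mod 23). Nonzero ⇒ E is nonsingular.
For each x ∈ F_23, compute rhs = x³ + 15·x + 22 mod 23, then count y ∈ F_23 with y² ≡ rhs.
  x = 0: rhs = 22, matching y values: none (0 points).
  x = 1: rhs = 15, matching y values: none (0 points).
  x = 2: rhs = 14, matching y values: none (0 points).
  x = 3: rhs = 2, matching y values: 5, 18 (2 points).
  x = 4: rhs = 8, matching y values: 10, 13 (2 points).
  x = 5: rhs = 15, matching y values: none (0 points).
  x = 6: rhs = 6, matching y values: 11, 12 (2 points).
  x = 7: rhs = 10, matching y values: none (0 points).
  x = 8: rhs = 10, matching y values: none (0 points).
  x = 9: rhs = 12, matching y values: 9, 14 (2 points).
  x = 10: rhs = 22, matching y values: none (0 points).
  x = 11: rhs = 0, matching y values: 0 (1 points).
  x = 12: rhs = 21, matching y values: none (0 points).
  x = 13: rhs = 22, matching y values: none (0 points).
  x = 14: rhs = 9, matching y values: 3, 20 (2 points).
  x = 15: rhs = 11, matching y values: none (0 points).
  x = 16: rhs = 11, matching y values: none (0 points).
  x = 17: rhs = 15, matching y values: none (0 points).
  x = 18: rhs = 6, matching y values: 11, 12 (2 points).
  x = 19: rhs = 13, matching y values: 6, 17 (2 points).
  x = 20: rhs = 19, matching y values: none (0 points).
  x = 21: rhs = 7, matching y values: none (0 points).
  x = 22: rhs = 6, matching y values: 11, 12 (2 points).
Total affine count: 17.
Full point count |E(F_23)| = 17 + 1 = 18.
Hasse bound: |18 − (23+1)| = |-6| = 6 ≤ 2√23 ≈ 9.5917 ✓.


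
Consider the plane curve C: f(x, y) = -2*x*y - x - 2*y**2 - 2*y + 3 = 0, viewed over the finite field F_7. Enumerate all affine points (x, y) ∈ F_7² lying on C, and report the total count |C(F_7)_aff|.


Affine F_7-points: {(0, 3), (1, 2), (1, 3), (2, 1), (2, 3), (3, 0), (3, 3), (4, 3), (4, 6), (5, 3), (5, 5), (6, 3), (6, 4)}; count = 13.

For each of the 49 pairs (x, y) ∈ F_7², evaluate f(x, y) mod 7. Record the zeros.
  x = 0: [0↦3, 1↦6, 2↦5, 3↦0, 4↦5, 5↦6, 6↦3]  zeros at y ∈ {3}
  x = 1: [0↦2, 1↦3, 2↦0, 3↦0, 4↦3, 5↦2, 6↦4]  zeros at y ∈ {2, 3}
  x = 2: [0↦1, 1↦0, 2↦2, 3↦0, 4↦1, 5↦5, 6↦5]  zeros at y ∈ {1, 3}
  x = 3: [0↦0, 1↦4, 2↦4, 3↦0, 4↦6, 5↦1, 6↦6]  zeros at y ∈ {0, 3}
  x = 4: [0↦6, 1↦1, 2↦6, 3↦0, 4↦4, 5↦4, 6↦0]  zeros at y ∈ {3, 6}
  x = 5: [0↦5, 1↦5, 2↦1, 3↦0, 4↦2, 5↦0, 6↦1]  zeros at y ∈ {3, 5}
  x = 6: [0↦4, 1↦2, 2↦3, 3↦0, 4↦0, 5↦3, 6↦2]  zeros at y ∈ {3, 4}
Collecting zeros: affine points = {(0, 3), (1, 2), (1, 3), (2, 1), (2, 3), (3, 0), (3, 3), (4, 3), (4, 6), (5, 3), (5, 5), (6, 3), (6, 4)}.
Total count |C(F_7)_aff| = 13.


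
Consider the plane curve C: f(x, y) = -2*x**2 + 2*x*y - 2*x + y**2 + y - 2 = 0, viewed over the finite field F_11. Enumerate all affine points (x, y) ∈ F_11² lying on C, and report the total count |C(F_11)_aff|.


Affine F_11-points: {(0, 1), (0, 9), (1, 4), (2, 2), (2, 4), (8, 7), (8, 9), (9, 7), (10, 2), (10, 10)}; count = 10.

For each of the 121 pairs (x, y) ∈ F_11², evaluate f(x, y) mod 11. Record the zeros.
  x = 0: [0↦9, 1↦0, 2↦4, 3↦10, 4↦7, 5↦6, 6↦7, 7↦10, 8↦4, 9↦0, 10↦9]  zeros at y ∈ {1, 9}
  x = 1: [0↦5, 1↦9, 2↦4, 3↦1, 4↦0, 5↦1, 6↦4, 7↦9, 8↦5, 9↦3, 10↦3]  zeros at y ∈ {4}
  x = 2: [0↦8, 1↦3, 2↦0, 3↦10, 4↦0, 5↦3, 6↦8, 7↦4, 8↦2, 9↦2, 10↦4]  zeros at y ∈ {2, 4}
  x = 3: [0↦7, 1↦4, 2↦3, 3↦4, 4↦7, 5↦1, 6↦8, 7↦6, 8↦6, 9↦8, 10↦1]  zeros at y ∈ ∅
  x = 4: [0↦2, 1↦1, 2↦2, 3↦5, 4↦10, 5↦6, 6↦4, 7↦4, 8↦6, 9↦10, 10↦5]  zeros at y ∈ ∅
  x = 5: [0↦4, 1↦5, 2↦8, 3↦2, 4↦9, 5↦7, 6↦7, 7↦9, 8↦2, 9↦8, 10↦5]  zeros at y ∈ ∅
  x = 6: [0↦2, 1↦5, 2↦10, 3↦6, 4↦4, 5↦4, 6↦6, 7↦10, 8↦5, 9↦2, 10↦1]  zeros at y ∈ ∅
  x = 7: [0↦7, 1↦1, 2↦8, 3↦6, 4↦6, 5↦8, 6↦1, 7↦7, 8↦4, 9↦3, 10↦4]  zeros at y ∈ ∅
  x = 8: [0↦8, 1↦4, 2↦2, 3↦2, 4↦4, 5↦8, 6↦3, 7↦0, 8↦10, 9↦0, 10↦3]  zeros at y ∈ {7, 9}
  x = 9: [0↦5, 1↦3, 2↦3, 3↦5, 4↦9, 5↦4, 6↦1, 7↦0, 8↦1, 9↦4, 10↦9]  zeros at y ∈ {7}
  x = 10: [0↦9, 1↦9, 2↦0, 3↦4, 4↦10, 5↦7, 6↦6, 7↦7, 8↦10, 9↦4, 10↦0]  zeros at y ∈ {2, 10}
Collecting zeros: affine points = {(0, 1), (0, 9), (1, 4), (2, 2), (2, 4), (8, 7), (8, 9), (9, 7), (10, 2), (10, 10)}.
Total count |C(F_11)_aff| = 10.


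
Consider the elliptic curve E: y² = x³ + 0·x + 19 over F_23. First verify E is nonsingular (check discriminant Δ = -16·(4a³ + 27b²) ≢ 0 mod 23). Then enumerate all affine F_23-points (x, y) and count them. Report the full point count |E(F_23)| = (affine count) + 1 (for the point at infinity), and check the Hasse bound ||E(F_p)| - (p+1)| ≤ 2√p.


Affine points = {(2, 2), (2, 21), (3, 0), (5, 11), (5, 12), (8, 5), (8, 18), (9, 9), (9, 14), (11, 4), (11, 19), (13, 10), (13, 13), (14, 7), (14, 16), (15, 6), (15, 17), (18, 3), (18, 20), (19, 1), (19, 22), (22, 8), (22, 15)}; affine count = 23; |E(F_23)| = 24.

Discriminant check: Δ ∝ 4a³ + 27b² = 4·0³ + 27·19² = 4·0 + 27·361 ≡ 18 (mod 23). Nonzero ⇒ E is nonsingular.
For each x ∈ F_23, compute rhs = x³ + 0·x + 19 mod 23, then count y ∈ F_23 with y² ≡ rhs.
  x = 0: rhs = 19, matching y values: none (0 points).
  x = 1: rhs = 20, matching y values: none (0 points).
  x = 2: rhs = 4, matching y values: 2, 21 (2 points).
  x = 3: rhs = 0, matching y values: 0 (1 points).
  x = 4: rhs = 14, matching y values: none (0 points).
  x = 5: rhs = 6, matching y values: 11, 12 (2 points).
  x = 6: rhs = 5, matching y values: none (0 points).
  x = 7: rhs = 17, matching y values: none (0 points).
  x = 8: rhs = 2, matching y values: 5, 18 (2 points).
  x = 9: rhs = 12, matching y values: 9, 14 (2 points).
  x = 10: rhs = 7, matching y values: none (0 points).
  x = 11: rhs = 16, matching y values: 4, 19 (2 points).
  x = 12: rhs = 22, matching y values: none (0 points).
  x = 13: rhs = 8, matching y values: 10, 13 (2 points).
  x = 14: rhs = 3, matching y values: 7, 16 (2 points).
  x = 15: rhs = 13, matching y values: 6, 17 (2 points).
  x = 16: rhs = 21, matching y values: none (0 points).
  x = 17: rhs = 10, matching y values: none (0 points).
  x = 18: rhs = 9, matching y values: 3, 20 (2 points).
  x = 19: rhs = 1, matching y values: 1, 22 (2 points).
  x = 20: rhs = 15, matching y values: none (0 points).
  x = 21: rhs = 11, matching y values: none (0 points).
  x = 22: rhs = 18, matching y values: 8, 15 (2 points).
Total affine count: 23.
Full point count |E(F_23)| = 23 + 1 = 24.
Hasse bound: |24 − (23+1)| = |0| = 0 ≤ 2√23 ≈ 9.5917 ✓.


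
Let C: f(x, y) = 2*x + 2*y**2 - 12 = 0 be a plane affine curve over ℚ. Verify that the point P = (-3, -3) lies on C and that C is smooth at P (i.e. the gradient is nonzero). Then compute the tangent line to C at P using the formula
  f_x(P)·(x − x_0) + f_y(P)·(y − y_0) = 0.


Tangent line at P: 2*x - 12*y - 30 = 0.

Step 1: f(-3, -3) = 0, so P lies on C.
Step 2: partial derivatives
  f_x(x, y) = 2, f_y(x, y) = 4*y.
  f_x(P) = 2, f_y(P) = -12 (gradient nonzero, so P is smooth).
Step 3: tangent line at P: 2·(x − -3) + -12·(y − -3) = 0.
Expanding: 2*x - 12*y - 30 = 0.


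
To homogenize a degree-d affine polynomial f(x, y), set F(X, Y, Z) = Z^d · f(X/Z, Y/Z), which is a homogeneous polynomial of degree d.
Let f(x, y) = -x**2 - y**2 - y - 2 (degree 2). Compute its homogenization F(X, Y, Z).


F(X, Y, Z) = -X**2 - Y**2 - Y*Z - 2*Z**2

deg(f) = 2.
Substitute x = X/Z, y = Y/Z into f, then multiply by Z^2.
  monomial -1·x^2·y^0 ↦ -1·X^2·Y^0·Z^0.
  monomial -1·x^0·y^2 ↦ -1·X^0·Y^2·Z^0.
  monomial -1·x^0·y^1 ↦ -1·X^0·Y^1·Z^1.
  monomial -2·x^0·y^0 ↦ -2·X^0·Y^0·Z^2.
Collecting: F(X, Y, Z) = -X**2 - Y**2 - Y*Z - 2*Z**2.


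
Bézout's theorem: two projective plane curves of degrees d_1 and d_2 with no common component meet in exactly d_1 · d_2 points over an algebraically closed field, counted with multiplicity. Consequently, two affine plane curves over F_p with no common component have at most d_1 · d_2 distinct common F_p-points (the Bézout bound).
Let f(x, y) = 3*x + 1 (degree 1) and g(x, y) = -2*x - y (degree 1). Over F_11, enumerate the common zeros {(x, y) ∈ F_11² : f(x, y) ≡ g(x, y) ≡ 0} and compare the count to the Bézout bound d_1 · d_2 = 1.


Common zeros: {(7, 8)}; count = 1; Bézout bound = 1.

deg(f) = 1, deg(g) = 1, so Bézout bound = 1.
Scan x ∈ F_11. For each x, list the y ∈ F_11 with f(x, y) ≡ 0 and those with g(x, y) ≡ 0 (mod 11); the common zeros in that column are the intersection.
  x = 0: f ≡ 0 at y ∈ ∅; g ≡ 0 at y ∈ {0}; common: ∅.
  x = 1: f ≡ 0 at y ∈ ∅; g ≡ 0 at y ∈ {9}; common: ∅.
  x = 2: f ≡ 0 at y ∈ ∅; g ≡ 0 at y ∈ {7}; common: ∅.
  x = 3: f ≡ 0 at y ∈ ∅; g ≡ 0 at y ∈ {5}; common: ∅.
  x = 4: f ≡ 0 at y ∈ ∅; g ≡ 0 at y ∈ {3}; common: ∅.
  x = 5: f ≡ 0 at y ∈ ∅; g ≡ 0 at y ∈ {1}; common: ∅.
  x = 6: f ≡ 0 at y ∈ ∅; g ≡ 0 at y ∈ {10}; common: ∅.
  x = 7: f ≡ 0 at y ∈ {0, 1, 2, 3, 4, 5, 6, 7, 8, 9, 10}; g ≡ 0 at y ∈ {8}; common: {8}.
  x = 8: f ≡ 0 at y ∈ ∅; g ≡ 0 at y ∈ {6}; common: ∅.
  x = 9: f ≡ 0 at y ∈ ∅; g ≡ 0 at y ∈ {4}; common: ∅.
  x = 10: f ≡ 0 at y ∈ ∅; g ≡ 0 at y ∈ {2}; common: ∅.
Collecting: common zeros = {(7, 8)}, so the count is 1.
Comparison with the Bézout bound: 1 ≤ 1 = deg(f)·deg(g), as expected for curves with no common component (the bound is attained).


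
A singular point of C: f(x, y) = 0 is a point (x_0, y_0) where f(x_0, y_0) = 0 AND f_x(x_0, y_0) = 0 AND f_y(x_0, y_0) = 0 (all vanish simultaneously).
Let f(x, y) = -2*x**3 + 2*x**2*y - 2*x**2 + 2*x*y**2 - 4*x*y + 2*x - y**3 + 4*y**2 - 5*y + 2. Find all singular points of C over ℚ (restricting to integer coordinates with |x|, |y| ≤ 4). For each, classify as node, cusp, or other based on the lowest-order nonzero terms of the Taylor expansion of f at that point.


Singular points: {(0, 1)}; classification: cusp.

Compute partial derivatives:
  f_x = -6*x**2 + 4*x*y - 4*x + 2*y**2 - 4*y + 2.
  f_y = 2*x**2 + 4*x*y - 4*x - 3*y**2 + 8*y - 5.
Scan x_0 ∈ {−4, ..., 4}. For each x_0, f_y(x_0, y) is a polynomial in y; find its integer roots y ∈ {−4, ..., 4}, then test f_x and f at those candidates.
  x = -4: f_y(-4, y) = -3*y**2 - 8*y + 43; no integer root y with |y| ≤ 4.
  x = -3: f_y(-3, y) = -3*y**2 - 4*y + 25; no integer root y with |y| ≤ 4.
  x = -2: f_y(-2, y) = 11 - 3*y**2; no integer root y with |y| ≤ 4.
  x = -1: f_y(-1, y) = -3*y**2 + 4*y + 1; no integer root y with |y| ≤ 4.
  x = 0: f_y(0, y) = -3*y**2 + 8*y - 5; vanishes at y ∈ {1}. (0, 1): f_x = 0, f = 0 — SINGULAR.
  x = 1: f_y(1, y) = -3*y**2 + 12*y - 7; no integer root y with |y| ≤ 4.
  x = 2: f_y(2, y) = -3*y**2 + 16*y - 5; no integer root y with |y| ≤ 4.
  x = 3: f_y(3, y) = -3*y**2 + 20*y + 1; no integer root y with |y| ≤ 4.
  x = 4: f_y(4, y) = -3*y**2 + 24*y + 11; no integer root y with |y| ≤ 4.
Only singular point on the grid: (0, 1).
Classify: substitute x = 0 + u, y = 1 + v and expand: f = -2*u**3 + 2*u**2*v + 2*u*v**2 - v**3 + v**2.
No constant or linear terms (consistent with a singular point). Quadratic part: v**2. Cubic part: -2*u**3 + 2*u**2*v + 2*u*v**2 - v**3.
The quadratic part v**2 is a perfect square, so there is a single (double) tangent line v = 0, i.e. y = 1. Restricting the cubic part to that line (v = 0) leaves -2*u**3 ≠ 0, so f is not divisible by v and the branch is v² ≈ 2*u**3 to lowest order — this is a cusp.
Classification: cusp.


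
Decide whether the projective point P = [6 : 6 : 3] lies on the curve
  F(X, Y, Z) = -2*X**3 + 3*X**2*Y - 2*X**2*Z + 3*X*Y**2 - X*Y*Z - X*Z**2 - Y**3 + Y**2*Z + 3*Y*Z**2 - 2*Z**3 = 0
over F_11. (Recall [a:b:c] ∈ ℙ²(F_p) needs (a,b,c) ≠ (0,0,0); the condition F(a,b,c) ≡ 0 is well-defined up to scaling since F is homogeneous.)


F(6,6,3) ≡ 2 (mod 11); P is NOT on the curve.

Evaluate F(6, 6, 3) term-by-term (mod 11).
  -2*X**3 ↦ -2·216·1·1 = -432
  3*X**2*Y ↦ 3·36·6·1 = 648
  -2*X**2*Z ↦ -2·36·1·3 = -216
  3*X*Y**2 ↦ 3·6·36·1 = 648
  -X*Y*Z ↦ -1·6·6·3 = -108
  -X*Z**2 ↦ -1·6·1·9 = -54
  -Y**3 ↦ -1·1·216·1 = -216
  Y**2*Z ↦ 1·1·36·3 = 108
  3*Y*Z**2 ↦ 3·1·6·9 = 162
  -2*Z**3 ↦ -2·1·1·27 = -54
Sum: F(6, 6, 3) = (-432) + (648) + (-216) + (648) + (-108) + (-54) + (-216) + (108) + (162) + (-54) = 486.
Reducing mod 11: 486 ≡ 2 (mod 11).
Since F(a, b, c) ≡ 2 ≠ 0 (mod 11), P does NOT lie on the curve.


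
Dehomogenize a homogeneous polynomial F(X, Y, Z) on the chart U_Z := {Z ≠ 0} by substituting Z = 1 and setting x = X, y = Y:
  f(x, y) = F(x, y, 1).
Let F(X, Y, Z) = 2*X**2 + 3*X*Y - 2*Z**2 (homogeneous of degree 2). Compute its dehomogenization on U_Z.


f(x, y) = 2*x**2 + 3*x*y - 2

On U_Z we set Z = 1. Each monomial c·X^i·Y^j·Z^k in F becomes c·x^i·y^j·1^k = c·x^i·y^j.
Substituting Z = 1: F(X, Y, 1) = 2*x**2 + 3*x*y - 2.
Note: deg(f) ≤ deg(F) = 2; strict inequality happens when F is divisible by Z (lost terms).


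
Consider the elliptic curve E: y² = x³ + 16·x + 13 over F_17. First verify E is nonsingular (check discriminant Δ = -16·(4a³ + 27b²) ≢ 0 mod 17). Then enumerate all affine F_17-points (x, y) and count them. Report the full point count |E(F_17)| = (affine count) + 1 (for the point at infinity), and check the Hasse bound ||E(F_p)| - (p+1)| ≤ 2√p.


Affine points = {(0, 8), (0, 9), (1, 8), (1, 9), (2, 6), (2, 11), (6, 6), (6, 11), (7, 3), (7, 14), (9, 6), (9, 11), (10, 0), (13, 2), (13, 15), (16, 8), (16, 9)}; affine count = 17; |E(F_17)| = 18.

Discriminant check: Δ ∝ 4a³ + 27b² = 4·16³ + 27·13² = 4·4096 + 27·169 ≡ 3 (mod 17). Nonzero ⇒ E is nonsingular.
For each x ∈ F_17, compute rhs = x³ + 16·x + 13 mod 17, then count y ∈ F_17 with y² ≡ rhs.
  x = 0: rhs = 13, matching y values: 8, 9 (2 points).
  x = 1: rhs = 13, matching y values: 8, 9 (2 points).
  x = 2: rhs = 2, matching y values: 6, 11 (2 points).
  x = 3: rhs = 3, matching y values: none (0 points).
  x = 4: rhs = 5, matching y values: none (0 points).
  x = 5: rhs = 14, matching y values: none (0 points).
  x = 6: rhs = 2, matching y values: 6, 11 (2 points).
  x = 7: rhs = 9, matching y values: 3, 14 (2 points).
  x = 8: rhs = 7, matching y values: none (0 points).
  x = 9: rhs = 2, matching y values: 6, 11 (2 points).
  x = 10: rhs = 0, matching y values: 0 (1 points).
  x = 11: rhs = 7, matching y values: none (0 points).
  x = 12: rhs = 12, matching y values: none (0 points).
  x = 13: rhs = 4, matching y values: 2, 15 (2 points).
  x = 14: rhs = 6, matching y values: none (0 points).
  x = 15: rhs = 7, matching y values: none (0 points).
  x = 16: rhs = 13, matching y values: 8, 9 (2 points).
Total affine count: 17.
Full point count |E(F_17)| = 17 + 1 = 18.
Hasse bound: |18 − (17+1)| = |0| = 0 ≤ 2√17 ≈ 8.2462 ✓.


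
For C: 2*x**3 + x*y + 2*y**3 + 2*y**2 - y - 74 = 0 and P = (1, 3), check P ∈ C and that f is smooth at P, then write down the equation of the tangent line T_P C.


Tangent line at P: 9*x + 66*y - 207 = 0.

Step 1: f(1, 3) = 0, so P lies on C.
Step 2: partial derivatives
  f_x(x, y) = 6*x**2 + y, f_y(x, y) = x + 6*y**2 + 4*y - 1.
  f_x(P) = 9, f_y(P) = 66 (gradient nonzero, so P is smooth).
Step 3: tangent line at P: 9·(x − 1) + 66·(y − 3) = 0.
Expanding: 9*x + 66*y - 207 = 0.


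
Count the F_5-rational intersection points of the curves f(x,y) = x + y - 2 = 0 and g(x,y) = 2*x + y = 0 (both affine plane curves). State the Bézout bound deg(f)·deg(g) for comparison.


Common zeros: {(3, 4)}; count = 1; Bézout bound = 1.

deg(f) = 1, deg(g) = 1, so Bézout bound = 1.
Scan x ∈ F_5. For each x, list the y ∈ F_5 with f(x, y) ≡ 0 and those with g(x, y) ≡ 0 (mod 5); the common zeros in that column are the intersection.
  x = 0: f ≡ 0 at y ∈ {2}; g ≡ 0 at y ∈ {0}; common: ∅.
  x = 1: f ≡ 0 at y ∈ {1}; g ≡ 0 at y ∈ {3}; common: ∅.
  x = 2: f ≡ 0 at y ∈ {0}; g ≡ 0 at y ∈ {1}; common: ∅.
  x = 3: f ≡ 0 at y ∈ {4}; g ≡ 0 at y ∈ {4}; common: {4}.
  x = 4: f ≡ 0 at y ∈ {3}; g ≡ 0 at y ∈ {2}; common: ∅.
Collecting: common zeros = {(3, 4)}, so the count is 1.
Comparison with the Bézout bound: 1 ≤ 1 = deg(f)·deg(g), as expected for curves with no common component (the bound is attained).


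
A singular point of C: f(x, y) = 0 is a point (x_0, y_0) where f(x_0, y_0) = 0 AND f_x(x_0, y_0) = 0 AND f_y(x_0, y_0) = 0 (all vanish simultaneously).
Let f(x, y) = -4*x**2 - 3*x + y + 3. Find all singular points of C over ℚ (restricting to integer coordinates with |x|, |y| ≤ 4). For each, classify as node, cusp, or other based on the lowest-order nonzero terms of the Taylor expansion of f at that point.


No singular points in the scanned grid; C is smooth there.

Compute partial derivatives:
  f_x = -8*x - 3.
  f_y = 1.
f_y = 1 is a nonzero constant, so f_y never vanishes: no point (x, y) can satisfy f = f_x = f_y = 0. In particular no (x, y) ∈ {−4, ..., 4}² is singular; the curve is smooth.
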